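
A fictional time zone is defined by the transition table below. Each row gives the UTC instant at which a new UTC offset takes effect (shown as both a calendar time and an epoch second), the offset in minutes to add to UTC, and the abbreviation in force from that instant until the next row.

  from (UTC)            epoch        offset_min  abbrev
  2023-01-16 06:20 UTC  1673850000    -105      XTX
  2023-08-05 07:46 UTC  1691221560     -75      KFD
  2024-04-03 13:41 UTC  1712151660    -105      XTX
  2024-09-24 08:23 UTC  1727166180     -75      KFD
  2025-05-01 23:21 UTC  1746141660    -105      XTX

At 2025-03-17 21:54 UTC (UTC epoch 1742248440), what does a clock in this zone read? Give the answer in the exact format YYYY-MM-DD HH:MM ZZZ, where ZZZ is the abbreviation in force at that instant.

2025-03-17 20:39 KFD

Query: 2025-03-17 21:54 UTC
Rule 4/5 (KFD, -01:15): 2024-09-24 08:23 UTC ≤ query < 2025-05-01 23:21 UTC
21·60 + 54 - 75 = 1239 min
1239 = 0·1440 + 1239; 1239 = 20·60 + 39 → 20:39, same day
→ 2025-03-17 20:39 KFD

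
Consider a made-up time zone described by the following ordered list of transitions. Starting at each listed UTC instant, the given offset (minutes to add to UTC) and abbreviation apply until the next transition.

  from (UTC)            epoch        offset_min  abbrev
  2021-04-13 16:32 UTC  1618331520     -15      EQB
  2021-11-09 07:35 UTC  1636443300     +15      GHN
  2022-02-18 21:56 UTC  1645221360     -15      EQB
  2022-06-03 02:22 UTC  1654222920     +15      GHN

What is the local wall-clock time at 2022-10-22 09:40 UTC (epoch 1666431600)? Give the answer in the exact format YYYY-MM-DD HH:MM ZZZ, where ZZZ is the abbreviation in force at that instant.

2022-10-22 09:55 GHN

Query: 2022-10-22 09:40 UTC
Rule 4/4 (GHN, +00:15): 2022-06-03 02:22 UTC ≤ query < +∞
9·60 + 40 + 15 = 595 min
595 = 0·1440 + 595; 595 = 9·60 + 55 → 09:55, same day
→ 2022-10-22 09:55 GHN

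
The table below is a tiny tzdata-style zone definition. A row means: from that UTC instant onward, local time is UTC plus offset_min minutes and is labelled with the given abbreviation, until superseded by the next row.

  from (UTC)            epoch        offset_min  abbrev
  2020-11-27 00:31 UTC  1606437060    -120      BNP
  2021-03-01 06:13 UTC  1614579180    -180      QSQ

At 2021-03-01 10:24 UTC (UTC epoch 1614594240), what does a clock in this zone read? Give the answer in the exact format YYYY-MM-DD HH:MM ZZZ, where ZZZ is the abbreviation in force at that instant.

Query: 2021-03-01 10:24 UTC
Rule 2/2 (QSQ, -03:00): 2021-03-01 06:13 UTC ≤ query < +∞
10·60 + 24 - 180 = 444 min
444 = 0·1440 + 444; 444 = 7·60 + 24 → 07:24, same day
→ 2021-03-01 07:24 QSQ

2021-03-01 07:24 QSQ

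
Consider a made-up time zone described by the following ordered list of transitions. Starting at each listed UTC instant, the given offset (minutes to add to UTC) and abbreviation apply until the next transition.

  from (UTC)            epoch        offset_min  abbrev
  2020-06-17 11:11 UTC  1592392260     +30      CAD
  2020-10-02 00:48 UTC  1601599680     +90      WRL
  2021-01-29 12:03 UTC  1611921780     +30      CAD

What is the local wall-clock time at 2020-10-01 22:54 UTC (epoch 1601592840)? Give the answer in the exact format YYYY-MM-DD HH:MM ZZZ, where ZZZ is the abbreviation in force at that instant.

Query: 2020-10-01 22:54 UTC
Rule 1/3 (CAD, +00:30): 2020-06-17 11:11 UTC ≤ query < 2020-10-02 00:48 UTC
22·60 + 54 + 30 = 1404 min
1404 = 0·1440 + 1404; 1404 = 23·60 + 24 → 23:24, same day
→ 2020-10-01 23:24 CAD

2020-10-01 23:24 CAD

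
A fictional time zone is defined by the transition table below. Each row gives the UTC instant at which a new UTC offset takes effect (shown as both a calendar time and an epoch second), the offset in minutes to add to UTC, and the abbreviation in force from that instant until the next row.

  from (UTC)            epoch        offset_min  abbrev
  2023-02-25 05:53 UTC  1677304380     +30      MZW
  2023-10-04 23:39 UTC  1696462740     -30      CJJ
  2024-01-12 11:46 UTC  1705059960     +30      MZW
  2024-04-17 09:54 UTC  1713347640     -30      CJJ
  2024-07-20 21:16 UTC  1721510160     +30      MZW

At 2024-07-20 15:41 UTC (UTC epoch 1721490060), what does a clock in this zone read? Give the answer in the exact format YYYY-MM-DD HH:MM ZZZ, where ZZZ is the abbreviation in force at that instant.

Query: 2024-07-20 15:41 UTC
Rule 4/5 (CJJ, -00:30): 2024-04-17 09:54 UTC ≤ query < 2024-07-20 21:16 UTC
15·60 + 41 - 30 = 911 min
911 = 0·1440 + 911; 911 = 15·60 + 11 → 15:11, same day
→ 2024-07-20 15:11 CJJ

2024-07-20 15:11 CJJ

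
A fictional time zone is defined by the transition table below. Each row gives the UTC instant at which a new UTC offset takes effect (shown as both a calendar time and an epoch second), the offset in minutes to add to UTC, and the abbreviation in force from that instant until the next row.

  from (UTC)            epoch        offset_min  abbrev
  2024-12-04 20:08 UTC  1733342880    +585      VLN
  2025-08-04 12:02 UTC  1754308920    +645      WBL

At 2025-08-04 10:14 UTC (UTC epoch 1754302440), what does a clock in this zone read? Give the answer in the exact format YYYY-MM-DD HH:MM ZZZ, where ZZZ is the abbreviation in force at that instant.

2025-08-04 19:59 VLN

Query: 2025-08-04 10:14 UTC
Rule 1/2 (VLN, +09:45): 2024-12-04 20:08 UTC ≤ query < 2025-08-04 12:02 UTC
10·60 + 14 + 585 = 1199 min
1199 = 0·1440 + 1199; 1199 = 19·60 + 59 → 19:59, same day
→ 2025-08-04 19:59 VLN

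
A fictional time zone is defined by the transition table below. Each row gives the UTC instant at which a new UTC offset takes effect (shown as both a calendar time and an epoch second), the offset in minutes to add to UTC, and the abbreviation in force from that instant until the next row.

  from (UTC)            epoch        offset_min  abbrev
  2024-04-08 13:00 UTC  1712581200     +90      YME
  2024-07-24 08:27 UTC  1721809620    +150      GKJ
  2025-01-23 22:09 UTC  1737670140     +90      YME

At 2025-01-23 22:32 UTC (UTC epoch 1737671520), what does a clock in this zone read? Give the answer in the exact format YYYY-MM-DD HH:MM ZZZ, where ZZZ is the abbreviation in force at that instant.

Query: 2025-01-23 22:32 UTC
Rule 3/3 (YME, +01:30): 2025-01-23 22:09 UTC ≤ query < +∞
22·60 + 32 + 90 = 1442 min
1442 = 1·1440 + 2; 2 = 0·60 + 2 → 00:02, 2025-01-23 + 1 day = 2025-01-24
→ 2025-01-24 00:02 YME

2025-01-24 00:02 YME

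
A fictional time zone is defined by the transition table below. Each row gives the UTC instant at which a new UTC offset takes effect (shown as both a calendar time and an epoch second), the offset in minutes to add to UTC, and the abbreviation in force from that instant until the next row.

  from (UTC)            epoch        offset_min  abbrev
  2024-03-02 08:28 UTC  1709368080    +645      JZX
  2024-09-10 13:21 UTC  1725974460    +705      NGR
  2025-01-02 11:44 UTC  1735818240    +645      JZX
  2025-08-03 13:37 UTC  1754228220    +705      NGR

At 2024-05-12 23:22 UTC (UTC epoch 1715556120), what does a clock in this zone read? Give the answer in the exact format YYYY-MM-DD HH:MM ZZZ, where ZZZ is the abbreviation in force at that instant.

Query: 2024-05-12 23:22 UTC
Rule 1/4 (JZX, +10:45): 2024-03-02 08:28 UTC ≤ query < 2024-09-10 13:21 UTC
23·60 + 22 + 645 = 2047 min
2047 = 1·1440 + 607; 607 = 10·60 + 7 → 10:07, 2024-05-12 + 1 day = 2024-05-13
→ 2024-05-13 10:07 JZX

2024-05-13 10:07 JZX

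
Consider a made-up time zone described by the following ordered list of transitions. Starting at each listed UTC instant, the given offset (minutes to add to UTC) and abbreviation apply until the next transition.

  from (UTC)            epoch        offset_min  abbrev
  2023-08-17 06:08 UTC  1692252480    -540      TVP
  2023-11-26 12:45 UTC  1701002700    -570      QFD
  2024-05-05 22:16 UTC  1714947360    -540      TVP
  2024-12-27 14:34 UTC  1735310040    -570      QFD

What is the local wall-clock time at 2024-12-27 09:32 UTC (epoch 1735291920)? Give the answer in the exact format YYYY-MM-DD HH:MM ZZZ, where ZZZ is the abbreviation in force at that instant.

Query: 2024-12-27 09:32 UTC
Rule 3/4 (TVP, -09:00): 2024-05-05 22:16 UTC ≤ query < 2024-12-27 14:34 UTC
9·60 + 32 - 540 = 32 min
32 = 0·1440 + 32; 32 = 0·60 + 32 → 00:32, same day
→ 2024-12-27 00:32 TVP

2024-12-27 00:32 TVP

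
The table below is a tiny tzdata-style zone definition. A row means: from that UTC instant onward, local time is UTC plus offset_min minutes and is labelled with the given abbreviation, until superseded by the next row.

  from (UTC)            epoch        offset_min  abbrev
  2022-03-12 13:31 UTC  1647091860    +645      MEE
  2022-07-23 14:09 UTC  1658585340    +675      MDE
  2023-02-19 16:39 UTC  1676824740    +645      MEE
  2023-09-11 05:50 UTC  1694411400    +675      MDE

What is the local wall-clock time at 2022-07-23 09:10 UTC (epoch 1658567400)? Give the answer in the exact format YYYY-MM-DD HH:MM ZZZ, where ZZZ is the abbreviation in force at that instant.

2022-07-23 19:55 MEE

Query: 2022-07-23 09:10 UTC
Rule 1/4 (MEE, +10:45): 2022-03-12 13:31 UTC ≤ query < 2022-07-23 14:09 UTC
9·60 + 10 + 645 = 1195 min
1195 = 0·1440 + 1195; 1195 = 19·60 + 55 → 19:55, same day
→ 2022-07-23 19:55 MEE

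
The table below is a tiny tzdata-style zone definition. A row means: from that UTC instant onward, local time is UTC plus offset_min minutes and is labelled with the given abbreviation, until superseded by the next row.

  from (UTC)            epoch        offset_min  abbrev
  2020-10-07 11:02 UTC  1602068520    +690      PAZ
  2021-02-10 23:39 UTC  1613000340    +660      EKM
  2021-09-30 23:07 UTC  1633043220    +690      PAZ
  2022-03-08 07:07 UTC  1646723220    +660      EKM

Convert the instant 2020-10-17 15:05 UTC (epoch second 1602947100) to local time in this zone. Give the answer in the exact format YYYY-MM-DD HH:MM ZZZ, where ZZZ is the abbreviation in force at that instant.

Query: 2020-10-17 15:05 UTC
Rule 1/4 (PAZ, +11:30): 2020-10-07 11:02 UTC ≤ query < 2021-02-10 23:39 UTC
15·60 + 5 + 690 = 1595 min
1595 = 1·1440 + 155; 155 = 2·60 + 35 → 02:35, 2020-10-17 + 1 day = 2020-10-18
→ 2020-10-18 02:35 PAZ

2020-10-18 02:35 PAZ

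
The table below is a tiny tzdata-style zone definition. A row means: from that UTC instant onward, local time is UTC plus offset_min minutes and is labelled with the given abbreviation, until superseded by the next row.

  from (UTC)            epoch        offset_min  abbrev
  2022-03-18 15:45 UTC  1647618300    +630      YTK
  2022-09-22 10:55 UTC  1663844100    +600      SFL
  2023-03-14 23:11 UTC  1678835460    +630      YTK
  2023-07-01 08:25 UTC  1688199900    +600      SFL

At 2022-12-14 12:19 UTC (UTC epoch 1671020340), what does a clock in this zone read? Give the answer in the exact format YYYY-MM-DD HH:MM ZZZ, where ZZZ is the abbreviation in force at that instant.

Query: 2022-12-14 12:19 UTC
Rule 2/4 (SFL, +10:00): 2022-09-22 10:55 UTC ≤ query < 2023-03-14 23:11 UTC
12·60 + 19 + 600 = 1339 min
1339 = 0·1440 + 1339; 1339 = 22·60 + 19 → 22:19, same day
→ 2022-12-14 22:19 SFL

2022-12-14 22:19 SFL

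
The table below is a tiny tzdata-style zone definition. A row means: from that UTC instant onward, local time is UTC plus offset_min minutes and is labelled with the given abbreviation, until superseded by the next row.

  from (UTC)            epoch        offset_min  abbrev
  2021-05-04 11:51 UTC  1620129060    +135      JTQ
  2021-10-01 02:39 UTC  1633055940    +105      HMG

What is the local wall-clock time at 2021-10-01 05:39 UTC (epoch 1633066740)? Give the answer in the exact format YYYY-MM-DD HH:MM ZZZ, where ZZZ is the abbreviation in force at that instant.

Query: 2021-10-01 05:39 UTC
Rule 2/2 (HMG, +01:45): 2021-10-01 02:39 UTC ≤ query < +∞
5·60 + 39 + 105 = 444 min
444 = 0·1440 + 444; 444 = 7·60 + 24 → 07:24, same day
→ 2021-10-01 07:24 HMG

2021-10-01 07:24 HMG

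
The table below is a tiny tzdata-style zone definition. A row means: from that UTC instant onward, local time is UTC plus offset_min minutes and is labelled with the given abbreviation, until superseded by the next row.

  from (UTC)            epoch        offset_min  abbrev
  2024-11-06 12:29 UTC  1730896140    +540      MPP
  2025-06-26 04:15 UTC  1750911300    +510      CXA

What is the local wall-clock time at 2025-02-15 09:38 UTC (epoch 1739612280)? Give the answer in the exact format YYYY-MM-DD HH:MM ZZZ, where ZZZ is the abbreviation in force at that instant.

Query: 2025-02-15 09:38 UTC
Rule 1/2 (MPP, +09:00): 2024-11-06 12:29 UTC ≤ query < 2025-06-26 04:15 UTC
9·60 + 38 + 540 = 1118 min
1118 = 0·1440 + 1118; 1118 = 18·60 + 38 → 18:38, same day
→ 2025-02-15 18:38 MPP

2025-02-15 18:38 MPP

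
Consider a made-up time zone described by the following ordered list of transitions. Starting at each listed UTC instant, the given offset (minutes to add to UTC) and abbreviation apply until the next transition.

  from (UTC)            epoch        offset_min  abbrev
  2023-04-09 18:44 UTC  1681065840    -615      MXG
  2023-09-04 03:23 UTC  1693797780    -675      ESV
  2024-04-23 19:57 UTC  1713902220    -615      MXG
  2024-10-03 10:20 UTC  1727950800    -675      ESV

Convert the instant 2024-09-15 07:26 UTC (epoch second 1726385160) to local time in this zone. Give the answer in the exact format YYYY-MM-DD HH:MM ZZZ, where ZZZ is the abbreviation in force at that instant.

Query: 2024-09-15 07:26 UTC
Rule 3/4 (MXG, -10:15): 2024-04-23 19:57 UTC ≤ query < 2024-10-03 10:20 UTC
7·60 + 26 - 615 = -169 min
-169 = -1·1440 + 1271; 1271 = 21·60 + 11 → 21:11, 2024-09-15 - 1 day = 2024-09-14
→ 2024-09-14 21:11 MXG

2024-09-14 21:11 MXG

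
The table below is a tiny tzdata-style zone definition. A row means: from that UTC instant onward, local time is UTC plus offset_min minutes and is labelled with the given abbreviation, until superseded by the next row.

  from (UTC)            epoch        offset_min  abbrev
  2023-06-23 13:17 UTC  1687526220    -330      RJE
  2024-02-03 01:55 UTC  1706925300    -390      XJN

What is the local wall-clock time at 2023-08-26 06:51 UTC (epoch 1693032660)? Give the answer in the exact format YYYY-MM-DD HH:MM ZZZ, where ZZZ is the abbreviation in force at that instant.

Query: 2023-08-26 06:51 UTC
Rule 1/2 (RJE, -05:30): 2023-06-23 13:17 UTC ≤ query < 2024-02-03 01:55 UTC
6·60 + 51 - 330 = 81 min
81 = 0·1440 + 81; 81 = 1·60 + 21 → 01:21, same day
→ 2023-08-26 01:21 RJE

2023-08-26 01:21 RJE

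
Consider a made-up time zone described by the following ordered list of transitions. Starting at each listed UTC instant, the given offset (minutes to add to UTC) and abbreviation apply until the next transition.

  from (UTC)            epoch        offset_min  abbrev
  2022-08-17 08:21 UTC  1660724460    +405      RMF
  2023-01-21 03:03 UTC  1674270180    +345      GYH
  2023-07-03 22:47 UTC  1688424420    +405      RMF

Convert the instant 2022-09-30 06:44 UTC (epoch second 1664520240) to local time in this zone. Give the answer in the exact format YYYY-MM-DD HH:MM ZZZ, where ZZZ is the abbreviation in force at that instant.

2022-09-30 13:29 RMF

Query: 2022-09-30 06:44 UTC
Rule 1/3 (RMF, +06:45): 2022-08-17 08:21 UTC ≤ query < 2023-01-21 03:03 UTC
6·60 + 44 + 405 = 809 min
809 = 0·1440 + 809; 809 = 13·60 + 29 → 13:29, same day
→ 2022-09-30 13:29 RMF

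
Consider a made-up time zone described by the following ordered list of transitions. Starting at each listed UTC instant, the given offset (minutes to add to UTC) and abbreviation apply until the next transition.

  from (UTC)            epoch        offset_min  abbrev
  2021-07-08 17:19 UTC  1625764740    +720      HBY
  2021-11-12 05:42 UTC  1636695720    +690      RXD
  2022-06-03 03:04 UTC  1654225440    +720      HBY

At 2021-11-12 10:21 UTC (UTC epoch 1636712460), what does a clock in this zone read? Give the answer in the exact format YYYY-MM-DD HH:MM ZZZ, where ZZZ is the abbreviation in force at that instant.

Query: 2021-11-12 10:21 UTC
Rule 2/3 (RXD, +11:30): 2021-11-12 05:42 UTC ≤ query < 2022-06-03 03:04 UTC
10·60 + 21 + 690 = 1311 min
1311 = 0·1440 + 1311; 1311 = 21·60 + 51 → 21:51, same day
→ 2021-11-12 21:51 RXD

2021-11-12 21:51 RXD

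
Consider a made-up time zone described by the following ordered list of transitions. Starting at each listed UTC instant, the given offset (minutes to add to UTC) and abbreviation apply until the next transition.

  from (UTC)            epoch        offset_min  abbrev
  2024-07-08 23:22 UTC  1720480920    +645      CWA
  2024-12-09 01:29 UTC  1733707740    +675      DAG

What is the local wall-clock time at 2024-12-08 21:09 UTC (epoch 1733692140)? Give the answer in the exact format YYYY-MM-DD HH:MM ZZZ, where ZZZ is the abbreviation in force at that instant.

2024-12-09 07:54 CWA

Query: 2024-12-08 21:09 UTC
Rule 1/2 (CWA, +10:45): 2024-07-08 23:22 UTC ≤ query < 2024-12-09 01:29 UTC
21·60 + 9 + 645 = 1914 min
1914 = 1·1440 + 474; 474 = 7·60 + 54 → 07:54, 2024-12-08 + 1 day = 2024-12-09
→ 2024-12-09 07:54 CWA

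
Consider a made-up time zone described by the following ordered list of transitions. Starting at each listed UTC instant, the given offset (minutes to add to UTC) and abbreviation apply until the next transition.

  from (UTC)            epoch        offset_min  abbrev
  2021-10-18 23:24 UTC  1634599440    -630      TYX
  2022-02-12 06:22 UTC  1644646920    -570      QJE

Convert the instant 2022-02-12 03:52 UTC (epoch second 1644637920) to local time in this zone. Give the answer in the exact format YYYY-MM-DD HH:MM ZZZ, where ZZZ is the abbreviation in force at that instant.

2022-02-11 17:22 TYX

Query: 2022-02-12 03:52 UTC
Rule 1/2 (TYX, -10:30): 2021-10-18 23:24 UTC ≤ query < 2022-02-12 06:22 UTC
3·60 + 52 - 630 = -398 min
-398 = -1·1440 + 1042; 1042 = 17·60 + 22 → 17:22, 2022-02-12 - 1 day = 2022-02-11
→ 2022-02-11 17:22 TYX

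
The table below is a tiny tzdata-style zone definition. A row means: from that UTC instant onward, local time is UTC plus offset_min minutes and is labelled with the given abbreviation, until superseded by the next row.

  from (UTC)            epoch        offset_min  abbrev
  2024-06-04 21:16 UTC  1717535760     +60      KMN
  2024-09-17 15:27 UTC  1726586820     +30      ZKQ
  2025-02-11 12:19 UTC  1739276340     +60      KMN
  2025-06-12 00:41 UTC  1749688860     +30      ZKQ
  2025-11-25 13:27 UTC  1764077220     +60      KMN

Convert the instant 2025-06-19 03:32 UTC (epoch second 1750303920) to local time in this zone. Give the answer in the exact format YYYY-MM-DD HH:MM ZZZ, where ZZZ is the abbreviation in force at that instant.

Query: 2025-06-19 03:32 UTC
Rule 4/5 (ZKQ, +00:30): 2025-06-12 00:41 UTC ≤ query < 2025-11-25 13:27 UTC
3·60 + 32 + 30 = 242 min
242 = 0·1440 + 242; 242 = 4·60 + 2 → 04:02, same day
→ 2025-06-19 04:02 ZKQ

2025-06-19 04:02 ZKQ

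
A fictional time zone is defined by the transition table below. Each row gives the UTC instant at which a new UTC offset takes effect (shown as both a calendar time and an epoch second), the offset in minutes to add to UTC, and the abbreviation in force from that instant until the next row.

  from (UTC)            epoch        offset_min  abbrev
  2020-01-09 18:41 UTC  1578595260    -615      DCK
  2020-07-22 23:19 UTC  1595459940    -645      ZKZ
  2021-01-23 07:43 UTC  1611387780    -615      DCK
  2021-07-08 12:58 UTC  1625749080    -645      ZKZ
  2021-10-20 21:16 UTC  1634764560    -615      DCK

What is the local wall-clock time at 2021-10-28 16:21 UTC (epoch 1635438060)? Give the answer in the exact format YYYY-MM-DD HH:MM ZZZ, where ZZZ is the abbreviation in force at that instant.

Query: 2021-10-28 16:21 UTC
Rule 5/5 (DCK, -10:15): 2021-10-20 21:16 UTC ≤ query < +∞
16·60 + 21 - 615 = 366 min
366 = 0·1440 + 366; 366 = 6·60 + 6 → 06:06, same day
→ 2021-10-28 06:06 DCK

2021-10-28 06:06 DCK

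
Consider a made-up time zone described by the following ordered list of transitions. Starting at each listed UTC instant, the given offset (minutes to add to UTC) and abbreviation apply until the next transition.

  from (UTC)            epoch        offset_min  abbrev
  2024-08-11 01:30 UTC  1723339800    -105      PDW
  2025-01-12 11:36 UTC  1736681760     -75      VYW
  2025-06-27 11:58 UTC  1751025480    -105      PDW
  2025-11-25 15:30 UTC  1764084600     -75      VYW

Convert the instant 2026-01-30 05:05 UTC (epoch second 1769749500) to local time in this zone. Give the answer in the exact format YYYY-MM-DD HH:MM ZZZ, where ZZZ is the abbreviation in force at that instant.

2026-01-30 03:50 VYW

Query: 2026-01-30 05:05 UTC
Rule 4/4 (VYW, -01:15): 2025-11-25 15:30 UTC ≤ query < +∞
5·60 + 5 - 75 = 230 min
230 = 0·1440 + 230; 230 = 3·60 + 50 → 03:50, same day
→ 2026-01-30 03:50 VYW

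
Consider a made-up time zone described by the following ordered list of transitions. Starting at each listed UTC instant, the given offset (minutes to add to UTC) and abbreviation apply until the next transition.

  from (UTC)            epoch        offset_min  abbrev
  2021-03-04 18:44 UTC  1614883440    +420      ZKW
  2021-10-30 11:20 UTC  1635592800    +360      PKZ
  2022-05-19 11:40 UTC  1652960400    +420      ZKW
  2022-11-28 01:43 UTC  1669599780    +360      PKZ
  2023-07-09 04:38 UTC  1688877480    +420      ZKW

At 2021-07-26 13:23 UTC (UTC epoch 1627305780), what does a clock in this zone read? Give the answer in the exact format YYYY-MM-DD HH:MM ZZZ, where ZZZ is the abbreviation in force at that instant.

Query: 2021-07-26 13:23 UTC
Rule 1/5 (ZKW, +07:00): 2021-03-04 18:44 UTC ≤ query < 2021-10-30 11:20 UTC
13·60 + 23 + 420 = 1223 min
1223 = 0·1440 + 1223; 1223 = 20·60 + 23 → 20:23, same day
→ 2021-07-26 20:23 ZKW

2021-07-26 20:23 ZKW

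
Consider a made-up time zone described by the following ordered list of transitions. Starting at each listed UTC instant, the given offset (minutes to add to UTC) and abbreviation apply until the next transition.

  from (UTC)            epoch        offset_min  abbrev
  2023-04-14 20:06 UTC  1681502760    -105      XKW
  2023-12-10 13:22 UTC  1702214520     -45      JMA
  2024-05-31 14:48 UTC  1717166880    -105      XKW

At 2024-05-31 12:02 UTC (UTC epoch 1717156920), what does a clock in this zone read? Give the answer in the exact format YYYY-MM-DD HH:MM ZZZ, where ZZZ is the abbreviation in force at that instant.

2024-05-31 11:17 JMA

Query: 2024-05-31 12:02 UTC
Rule 2/3 (JMA, -00:45): 2023-12-10 13:22 UTC ≤ query < 2024-05-31 14:48 UTC
12·60 + 2 - 45 = 677 min
677 = 0·1440 + 677; 677 = 11·60 + 17 → 11:17, same day
→ 2024-05-31 11:17 JMA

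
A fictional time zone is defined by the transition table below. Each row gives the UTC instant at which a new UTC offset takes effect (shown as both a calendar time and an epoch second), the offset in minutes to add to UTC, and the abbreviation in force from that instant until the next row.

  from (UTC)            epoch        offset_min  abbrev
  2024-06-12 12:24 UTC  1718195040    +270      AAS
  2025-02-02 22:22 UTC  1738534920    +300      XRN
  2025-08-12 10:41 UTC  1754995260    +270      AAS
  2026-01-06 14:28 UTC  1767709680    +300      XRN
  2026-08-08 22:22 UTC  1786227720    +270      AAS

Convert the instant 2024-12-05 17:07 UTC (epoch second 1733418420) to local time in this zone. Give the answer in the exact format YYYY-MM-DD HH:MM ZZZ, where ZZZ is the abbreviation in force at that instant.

2024-12-05 21:37 AAS

Query: 2024-12-05 17:07 UTC
Rule 1/5 (AAS, +04:30): 2024-06-12 12:24 UTC ≤ query < 2025-02-02 22:22 UTC
17·60 + 7 + 270 = 1297 min
1297 = 0·1440 + 1297; 1297 = 21·60 + 37 → 21:37, same day
→ 2024-12-05 21:37 AAS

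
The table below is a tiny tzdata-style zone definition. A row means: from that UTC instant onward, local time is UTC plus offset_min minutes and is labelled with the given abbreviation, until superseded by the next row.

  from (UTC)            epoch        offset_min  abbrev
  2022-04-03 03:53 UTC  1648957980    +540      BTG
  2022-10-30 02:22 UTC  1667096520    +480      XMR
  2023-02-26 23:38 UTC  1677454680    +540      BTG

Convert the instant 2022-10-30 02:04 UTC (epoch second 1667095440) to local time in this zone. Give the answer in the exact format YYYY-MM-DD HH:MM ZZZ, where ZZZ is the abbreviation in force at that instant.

2022-10-30 11:04 BTG

Query: 2022-10-30 02:04 UTC
Rule 1/3 (BTG, +09:00): 2022-04-03 03:53 UTC ≤ query < 2022-10-30 02:22 UTC
2·60 + 4 + 540 = 664 min
664 = 0·1440 + 664; 664 = 11·60 + 4 → 11:04, same day
→ 2022-10-30 11:04 BTG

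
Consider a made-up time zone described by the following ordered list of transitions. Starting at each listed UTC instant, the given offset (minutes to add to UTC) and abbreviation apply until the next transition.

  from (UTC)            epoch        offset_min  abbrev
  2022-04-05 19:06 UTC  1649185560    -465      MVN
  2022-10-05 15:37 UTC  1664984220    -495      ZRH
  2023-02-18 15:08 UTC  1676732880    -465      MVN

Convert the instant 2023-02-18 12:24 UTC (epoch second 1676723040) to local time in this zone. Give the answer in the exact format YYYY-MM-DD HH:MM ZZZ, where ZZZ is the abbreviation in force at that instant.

2023-02-18 04:09 ZRH

Query: 2023-02-18 12:24 UTC
Rule 2/3 (ZRH, -08:15): 2022-10-05 15:37 UTC ≤ query < 2023-02-18 15:08 UTC
12·60 + 24 - 495 = 249 min
249 = 0·1440 + 249; 249 = 4·60 + 9 → 04:09, same day
→ 2023-02-18 04:09 ZRH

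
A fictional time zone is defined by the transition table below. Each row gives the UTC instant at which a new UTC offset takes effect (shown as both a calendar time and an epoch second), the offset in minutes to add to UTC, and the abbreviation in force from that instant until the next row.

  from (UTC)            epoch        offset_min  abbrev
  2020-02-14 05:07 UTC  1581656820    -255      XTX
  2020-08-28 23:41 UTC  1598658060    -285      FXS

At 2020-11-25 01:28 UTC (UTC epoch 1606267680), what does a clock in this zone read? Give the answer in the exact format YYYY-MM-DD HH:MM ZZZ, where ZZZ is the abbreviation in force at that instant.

Query: 2020-11-25 01:28 UTC
Rule 2/2 (FXS, -04:45): 2020-08-28 23:41 UTC ≤ query < +∞
1·60 + 28 - 285 = -197 min
-197 = -1·1440 + 1243; 1243 = 20·60 + 43 → 20:43, 2020-11-25 - 1 day = 2020-11-24
→ 2020-11-24 20:43 FXS

2020-11-24 20:43 FXS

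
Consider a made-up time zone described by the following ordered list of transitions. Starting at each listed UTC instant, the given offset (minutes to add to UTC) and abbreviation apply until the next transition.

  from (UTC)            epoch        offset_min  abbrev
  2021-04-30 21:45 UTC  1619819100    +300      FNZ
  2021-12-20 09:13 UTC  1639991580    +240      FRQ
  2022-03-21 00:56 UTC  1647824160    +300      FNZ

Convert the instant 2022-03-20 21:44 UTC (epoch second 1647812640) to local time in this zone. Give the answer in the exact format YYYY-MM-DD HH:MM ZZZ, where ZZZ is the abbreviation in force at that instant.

2022-03-21 01:44 FRQ

Query: 2022-03-20 21:44 UTC
Rule 2/3 (FRQ, +04:00): 2021-12-20 09:13 UTC ≤ query < 2022-03-21 00:56 UTC
21·60 + 44 + 240 = 1544 min
1544 = 1·1440 + 104; 104 = 1·60 + 44 → 01:44, 2022-03-20 + 1 day = 2022-03-21
→ 2022-03-21 01:44 FRQ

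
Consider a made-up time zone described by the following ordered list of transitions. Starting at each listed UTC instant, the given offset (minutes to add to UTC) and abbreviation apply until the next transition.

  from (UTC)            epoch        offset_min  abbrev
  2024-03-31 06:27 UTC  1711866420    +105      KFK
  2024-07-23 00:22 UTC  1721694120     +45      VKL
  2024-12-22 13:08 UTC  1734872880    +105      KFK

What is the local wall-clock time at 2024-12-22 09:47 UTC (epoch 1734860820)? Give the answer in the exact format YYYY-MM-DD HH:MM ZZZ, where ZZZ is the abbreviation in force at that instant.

2024-12-22 10:32 VKL

Query: 2024-12-22 09:47 UTC
Rule 2/3 (VKL, +00:45): 2024-07-23 00:22 UTC ≤ query < 2024-12-22 13:08 UTC
9·60 + 47 + 45 = 632 min
632 = 0·1440 + 632; 632 = 10·60 + 32 → 10:32, same day
→ 2024-12-22 10:32 VKL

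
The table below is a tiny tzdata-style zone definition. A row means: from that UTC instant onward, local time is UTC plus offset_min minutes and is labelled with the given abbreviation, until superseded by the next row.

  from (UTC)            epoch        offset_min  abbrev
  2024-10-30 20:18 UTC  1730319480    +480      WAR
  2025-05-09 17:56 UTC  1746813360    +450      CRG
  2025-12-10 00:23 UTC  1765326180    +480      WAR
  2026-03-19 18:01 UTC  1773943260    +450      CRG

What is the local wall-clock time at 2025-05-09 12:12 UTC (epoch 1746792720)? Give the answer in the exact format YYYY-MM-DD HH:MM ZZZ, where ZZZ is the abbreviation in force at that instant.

Query: 2025-05-09 12:12 UTC
Rule 1/4 (WAR, +08:00): 2024-10-30 20:18 UTC ≤ query < 2025-05-09 17:56 UTC
12·60 + 12 + 480 = 1212 min
1212 = 0·1440 + 1212; 1212 = 20·60 + 12 → 20:12, same day
→ 2025-05-09 20:12 WAR

2025-05-09 20:12 WAR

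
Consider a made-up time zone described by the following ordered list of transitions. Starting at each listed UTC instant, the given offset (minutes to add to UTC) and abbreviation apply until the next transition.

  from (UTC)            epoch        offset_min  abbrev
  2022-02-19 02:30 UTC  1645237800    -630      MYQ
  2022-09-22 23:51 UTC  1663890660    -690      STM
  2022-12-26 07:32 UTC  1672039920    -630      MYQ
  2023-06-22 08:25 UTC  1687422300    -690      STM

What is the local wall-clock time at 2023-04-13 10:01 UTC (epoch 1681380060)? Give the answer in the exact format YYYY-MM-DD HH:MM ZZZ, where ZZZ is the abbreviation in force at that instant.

Query: 2023-04-13 10:01 UTC
Rule 3/4 (MYQ, -10:30): 2022-12-26 07:32 UTC ≤ query < 2023-06-22 08:25 UTC
10·60 + 1 - 630 = -29 min
-29 = -1·1440 + 1411; 1411 = 23·60 + 31 → 23:31, 2023-04-13 - 1 day = 2023-04-12
→ 2023-04-12 23:31 MYQ

2023-04-12 23:31 MYQ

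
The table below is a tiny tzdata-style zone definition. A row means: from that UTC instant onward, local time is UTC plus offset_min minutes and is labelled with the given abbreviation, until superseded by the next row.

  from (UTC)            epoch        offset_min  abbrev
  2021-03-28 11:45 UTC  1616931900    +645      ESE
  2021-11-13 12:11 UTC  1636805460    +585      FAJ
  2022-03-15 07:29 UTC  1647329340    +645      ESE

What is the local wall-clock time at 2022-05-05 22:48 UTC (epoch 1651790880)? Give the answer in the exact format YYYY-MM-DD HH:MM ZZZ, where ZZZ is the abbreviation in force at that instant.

2022-05-06 09:33 ESE

Query: 2022-05-05 22:48 UTC
Rule 3/3 (ESE, +10:45): 2022-03-15 07:29 UTC ≤ query < +∞
22·60 + 48 + 645 = 2013 min
2013 = 1·1440 + 573; 573 = 9·60 + 33 → 09:33, 2022-05-05 + 1 day = 2022-05-06
→ 2022-05-06 09:33 ESE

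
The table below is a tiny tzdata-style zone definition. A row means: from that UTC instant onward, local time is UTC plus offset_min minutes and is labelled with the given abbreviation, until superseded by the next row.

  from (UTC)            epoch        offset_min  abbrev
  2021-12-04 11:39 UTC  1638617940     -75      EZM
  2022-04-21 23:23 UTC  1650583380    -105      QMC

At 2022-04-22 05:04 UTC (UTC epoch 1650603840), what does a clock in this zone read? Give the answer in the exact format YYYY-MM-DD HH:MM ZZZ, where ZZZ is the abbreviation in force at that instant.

Query: 2022-04-22 05:04 UTC
Rule 2/2 (QMC, -01:45): 2022-04-21 23:23 UTC ≤ query < +∞
5·60 + 4 - 105 = 199 min
199 = 0·1440 + 199; 199 = 3·60 + 19 → 03:19, same day
→ 2022-04-22 03:19 QMC

2022-04-22 03:19 QMC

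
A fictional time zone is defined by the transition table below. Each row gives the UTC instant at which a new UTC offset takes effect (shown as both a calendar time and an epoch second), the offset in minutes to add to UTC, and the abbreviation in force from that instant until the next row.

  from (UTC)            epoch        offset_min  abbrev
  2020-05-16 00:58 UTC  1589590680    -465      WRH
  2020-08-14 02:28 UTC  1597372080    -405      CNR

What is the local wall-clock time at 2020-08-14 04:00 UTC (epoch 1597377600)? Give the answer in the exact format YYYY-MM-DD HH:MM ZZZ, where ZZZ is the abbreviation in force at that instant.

2020-08-13 21:15 CNR

Query: 2020-08-14 04:00 UTC
Rule 2/2 (CNR, -06:45): 2020-08-14 02:28 UTC ≤ query < +∞
4·60 + 0 - 405 = -165 min
-165 = -1·1440 + 1275; 1275 = 21·60 + 15 → 21:15, 2020-08-14 - 1 day = 2020-08-13
→ 2020-08-13 21:15 CNR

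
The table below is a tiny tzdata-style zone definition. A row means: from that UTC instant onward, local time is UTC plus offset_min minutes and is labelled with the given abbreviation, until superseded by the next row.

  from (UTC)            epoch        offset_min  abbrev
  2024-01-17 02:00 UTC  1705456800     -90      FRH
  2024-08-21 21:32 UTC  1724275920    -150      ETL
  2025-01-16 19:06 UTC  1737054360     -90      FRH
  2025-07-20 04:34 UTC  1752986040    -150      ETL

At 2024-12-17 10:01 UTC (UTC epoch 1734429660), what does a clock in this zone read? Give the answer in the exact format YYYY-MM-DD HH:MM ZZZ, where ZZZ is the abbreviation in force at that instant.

Query: 2024-12-17 10:01 UTC
Rule 2/4 (ETL, -02:30): 2024-08-21 21:32 UTC ≤ query < 2025-01-16 19:06 UTC
10·60 + 1 - 150 = 451 min
451 = 0·1440 + 451; 451 = 7·60 + 31 → 07:31, same day
→ 2024-12-17 07:31 ETL

2024-12-17 07:31 ETL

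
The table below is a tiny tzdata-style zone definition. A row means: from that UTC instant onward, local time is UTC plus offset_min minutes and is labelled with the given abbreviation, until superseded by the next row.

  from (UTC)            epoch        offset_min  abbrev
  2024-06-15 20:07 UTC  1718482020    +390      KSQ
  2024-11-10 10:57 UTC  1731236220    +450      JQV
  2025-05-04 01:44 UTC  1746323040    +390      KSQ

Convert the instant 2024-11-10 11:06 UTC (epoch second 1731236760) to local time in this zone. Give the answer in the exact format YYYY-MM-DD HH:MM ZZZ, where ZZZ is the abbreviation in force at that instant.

Query: 2024-11-10 11:06 UTC
Rule 2/3 (JQV, +07:30): 2024-11-10 10:57 UTC ≤ query < 2025-05-04 01:44 UTC
11·60 + 6 + 450 = 1116 min
1116 = 0·1440 + 1116; 1116 = 18·60 + 36 → 18:36, same day
→ 2024-11-10 18:36 JQV

2024-11-10 18:36 JQV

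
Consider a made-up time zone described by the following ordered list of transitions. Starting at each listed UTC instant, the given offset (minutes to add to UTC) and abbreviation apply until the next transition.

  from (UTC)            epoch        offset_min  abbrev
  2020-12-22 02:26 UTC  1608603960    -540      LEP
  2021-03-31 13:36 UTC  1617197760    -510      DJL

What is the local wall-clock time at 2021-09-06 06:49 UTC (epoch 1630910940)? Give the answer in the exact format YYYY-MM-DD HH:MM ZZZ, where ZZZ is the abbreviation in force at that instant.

Query: 2021-09-06 06:49 UTC
Rule 2/2 (DJL, -08:30): 2021-03-31 13:36 UTC ≤ query < +∞
6·60 + 49 - 510 = -101 min
-101 = -1·1440 + 1339; 1339 = 22·60 + 19 → 22:19, 2021-09-06 - 1 day = 2021-09-05
→ 2021-09-05 22:19 DJL

2021-09-05 22:19 DJL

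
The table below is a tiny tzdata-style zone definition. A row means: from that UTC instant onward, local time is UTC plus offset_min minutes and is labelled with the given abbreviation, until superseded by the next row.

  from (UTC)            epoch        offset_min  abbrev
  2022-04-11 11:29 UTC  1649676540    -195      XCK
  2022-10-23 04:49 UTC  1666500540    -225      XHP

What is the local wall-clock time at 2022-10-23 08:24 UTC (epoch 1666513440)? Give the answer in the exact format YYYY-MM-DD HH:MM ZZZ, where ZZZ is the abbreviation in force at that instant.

Query: 2022-10-23 08:24 UTC
Rule 2/2 (XHP, -03:45): 2022-10-23 04:49 UTC ≤ query < +∞
8·60 + 24 - 225 = 279 min
279 = 0·1440 + 279; 279 = 4·60 + 39 → 04:39, same day
→ 2022-10-23 04:39 XHP

2022-10-23 04:39 XHP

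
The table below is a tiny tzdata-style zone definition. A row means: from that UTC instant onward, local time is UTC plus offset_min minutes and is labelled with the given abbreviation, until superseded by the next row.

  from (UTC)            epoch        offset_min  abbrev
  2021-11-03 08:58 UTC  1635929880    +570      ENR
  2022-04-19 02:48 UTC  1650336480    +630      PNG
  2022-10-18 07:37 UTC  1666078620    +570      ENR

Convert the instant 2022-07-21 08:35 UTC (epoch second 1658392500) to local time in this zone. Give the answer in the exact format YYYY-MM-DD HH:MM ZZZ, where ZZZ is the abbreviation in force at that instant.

Query: 2022-07-21 08:35 UTC
Rule 2/3 (PNG, +10:30): 2022-04-19 02:48 UTC ≤ query < 2022-10-18 07:37 UTC
8·60 + 35 + 630 = 1145 min
1145 = 0·1440 + 1145; 1145 = 19·60 + 5 → 19:05, same day
→ 2022-07-21 19:05 PNG

2022-07-21 19:05 PNG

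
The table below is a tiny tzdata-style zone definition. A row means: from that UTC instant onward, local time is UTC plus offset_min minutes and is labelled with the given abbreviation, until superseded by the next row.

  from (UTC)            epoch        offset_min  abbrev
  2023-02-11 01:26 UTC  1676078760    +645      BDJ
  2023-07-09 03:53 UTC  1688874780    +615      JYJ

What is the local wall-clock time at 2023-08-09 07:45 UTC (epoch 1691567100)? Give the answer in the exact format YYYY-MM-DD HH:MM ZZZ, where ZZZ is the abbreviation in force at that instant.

Query: 2023-08-09 07:45 UTC
Rule 2/2 (JYJ, +10:15): 2023-07-09 03:53 UTC ≤ query < +∞
7·60 + 45 + 615 = 1080 min
1080 = 0·1440 + 1080; 1080 = 18·60 + 0 → 18:00, same day
→ 2023-08-09 18:00 JYJ

2023-08-09 18:00 JYJ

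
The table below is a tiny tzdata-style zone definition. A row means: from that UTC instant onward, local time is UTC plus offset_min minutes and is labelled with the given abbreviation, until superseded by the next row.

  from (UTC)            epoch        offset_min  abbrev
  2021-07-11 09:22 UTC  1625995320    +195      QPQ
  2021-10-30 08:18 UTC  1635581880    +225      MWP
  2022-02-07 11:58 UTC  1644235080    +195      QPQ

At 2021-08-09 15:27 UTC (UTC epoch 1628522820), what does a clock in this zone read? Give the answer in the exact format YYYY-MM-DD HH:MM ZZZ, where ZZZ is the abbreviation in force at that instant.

Query: 2021-08-09 15:27 UTC
Rule 1/3 (QPQ, +03:15): 2021-07-11 09:22 UTC ≤ query < 2021-10-30 08:18 UTC
15·60 + 27 + 195 = 1122 min
1122 = 0·1440 + 1122; 1122 = 18·60 + 42 → 18:42, same day
→ 2021-08-09 18:42 QPQ

2021-08-09 18:42 QPQ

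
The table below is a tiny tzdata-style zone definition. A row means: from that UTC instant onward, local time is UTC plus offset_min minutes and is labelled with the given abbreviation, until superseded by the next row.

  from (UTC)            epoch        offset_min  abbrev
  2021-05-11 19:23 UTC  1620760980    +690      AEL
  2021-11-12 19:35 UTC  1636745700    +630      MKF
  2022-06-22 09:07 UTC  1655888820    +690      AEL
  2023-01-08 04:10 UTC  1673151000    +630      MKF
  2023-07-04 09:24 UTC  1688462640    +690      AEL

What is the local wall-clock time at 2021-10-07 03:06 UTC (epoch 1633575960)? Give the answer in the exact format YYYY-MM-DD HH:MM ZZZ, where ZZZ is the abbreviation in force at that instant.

Query: 2021-10-07 03:06 UTC
Rule 1/5 (AEL, +11:30): 2021-05-11 19:23 UTC ≤ query < 2021-11-12 19:35 UTC
3·60 + 6 + 690 = 876 min
876 = 0·1440 + 876; 876 = 14·60 + 36 → 14:36, same day
→ 2021-10-07 14:36 AEL

2021-10-07 14:36 AEL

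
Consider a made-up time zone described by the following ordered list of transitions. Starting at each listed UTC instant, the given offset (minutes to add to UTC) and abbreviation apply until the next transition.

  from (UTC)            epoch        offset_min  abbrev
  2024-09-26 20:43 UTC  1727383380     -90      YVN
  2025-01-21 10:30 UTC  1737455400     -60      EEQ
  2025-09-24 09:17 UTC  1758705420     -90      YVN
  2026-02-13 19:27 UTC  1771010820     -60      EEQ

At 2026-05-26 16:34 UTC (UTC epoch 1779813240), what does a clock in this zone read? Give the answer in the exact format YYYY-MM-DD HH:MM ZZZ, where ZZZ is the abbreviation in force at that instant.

2026-05-26 15:34 EEQ

Query: 2026-05-26 16:34 UTC
Rule 4/4 (EEQ, -01:00): 2026-02-13 19:27 UTC ≤ query < +∞
16·60 + 34 - 60 = 934 min
934 = 0·1440 + 934; 934 = 15·60 + 34 → 15:34, same day
→ 2026-05-26 15:34 EEQ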